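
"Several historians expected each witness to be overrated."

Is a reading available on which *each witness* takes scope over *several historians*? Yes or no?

The ECM infinitive is scope-transparent — *each witness* is free to raise above *several historians*.
Ordinary QR to a clause-peripheral position gives the wide-scope LF for the lower DP.

Yes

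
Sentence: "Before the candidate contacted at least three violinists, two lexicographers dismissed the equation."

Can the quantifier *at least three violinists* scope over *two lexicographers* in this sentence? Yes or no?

No

*at least three violinists* sits inside the adjunct clause *before the candidate contacted at least three violinists*.
The adjunct-island constraint bars QR out of an adverbial clause.
The ordering *at least three violinists* > *two lexicographers* is therefore underivable.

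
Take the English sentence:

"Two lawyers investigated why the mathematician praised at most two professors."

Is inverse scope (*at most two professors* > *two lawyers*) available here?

No

The target quantifier *at most two professors* is part of the embedded question *why the mathematician praised at most two professors*.
The wh-island constraint blocks QR out of an embedded interrogative.
There is no licit LF on which *at most two professors* c-commands *two lawyers*.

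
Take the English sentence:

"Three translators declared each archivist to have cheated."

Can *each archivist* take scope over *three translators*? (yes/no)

Yes

*each archivist* is the subject of an ECM infinitive — the infinitival complement of an ECM verb is not a scope island, so *each archivist* can raise into the matrix clause.
Ordinary QR to a clause-peripheral position gives the wide-scope LF for the lower DP.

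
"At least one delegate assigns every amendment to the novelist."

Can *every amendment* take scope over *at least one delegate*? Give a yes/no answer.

Yes

*every amendment* and *at least one delegate* are in the same minimal clause.
Clause-internal QR can adjoin the lower DP above the subject, yielding the inverse reading.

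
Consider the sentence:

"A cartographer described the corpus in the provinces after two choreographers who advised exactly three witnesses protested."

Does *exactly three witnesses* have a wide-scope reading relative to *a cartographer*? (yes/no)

*exactly three witnesses* occurs within the relative clause *who advised exactly three witnesses*, which is itself inside the adjunct *after two choreographers who advised exactly three witnesses protested*.
Even if one barrier were somehow void, the other would still block QR.
Hence only narrow scope for *exactly three witnesses* (under *a cartographer*) survives.
(Only the surface reading survives: one fixed cartographer with respect to all the relevant witnesses.)

No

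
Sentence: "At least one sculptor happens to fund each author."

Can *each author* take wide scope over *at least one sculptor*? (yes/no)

Yes

Infinitival complements of raising predicates do not block QR; *each author* and *at least one sculptor* are effectively clausemates.
No island intervenes, so both surface and inverse scope are derivable.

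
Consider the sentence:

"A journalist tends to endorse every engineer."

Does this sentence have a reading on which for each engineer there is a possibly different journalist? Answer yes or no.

Yes

This is the *every engineer* > *a journalist* reading.
Raising constructions are monoclausal for scope purposes; *every engineer* is not separated from *a journalist* by any island.
With no island boundary between them, the object can take inverse scope over the subject via ordinary QR within the clause.
The sentence is scopally ambiguous between *a journalist* > *every engineer* and *every engineer* > *a journalist*.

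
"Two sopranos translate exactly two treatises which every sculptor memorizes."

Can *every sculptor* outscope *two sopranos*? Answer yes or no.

The target quantifier *every sculptor* is part of the relative clause *which every sculptor memorizes* modifying *exactly two treatises*.
Quantifiers inside a relative clause are trapped there; the RC boundary blocks QR.
The inverse ordering *every sculptor* > *two sopranos* is therefore underivable.

No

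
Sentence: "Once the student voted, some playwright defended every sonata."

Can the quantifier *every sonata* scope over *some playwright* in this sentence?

Although there is an adjunct clause, *every sonata* is in the main clause, not inside the adjunct.
QR within a single clause is free, so the lower quantifier may take scope over the higher one.
So *every sonata* > *some playwright* is among the available readings.

Yes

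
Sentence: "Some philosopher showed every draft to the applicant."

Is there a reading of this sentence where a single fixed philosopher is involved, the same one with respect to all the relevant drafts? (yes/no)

Yes

The described interpretation is the *some philosopher* > *every draft* scoping.
Nothing needs to raise for *some philosopher* > *every draft*, so no island constraint is at stake.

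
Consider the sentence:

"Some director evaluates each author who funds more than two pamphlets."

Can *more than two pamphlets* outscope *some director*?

No

*more than two pamphlets* occurs within the relative clause *who funds more than two pamphlets* modifying *each author*.
Quantifiers inside a relative clause are trapped there; the RC boundary blocks QR.
So *more than two pamphlets* cannot raise to a position above *some director*.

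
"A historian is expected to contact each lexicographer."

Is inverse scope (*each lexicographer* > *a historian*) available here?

Yes

The matrix predicate is a raising verb, whose infinitival complement is not a scope island — *each lexicographer* can QR into the matrix clause.
QR within a single clause is free, so the lower quantifier may take scope over the higher one.
Both orderings are possible: *a historian* > *each lexicographer* and *each lexicographer* > *a historian*.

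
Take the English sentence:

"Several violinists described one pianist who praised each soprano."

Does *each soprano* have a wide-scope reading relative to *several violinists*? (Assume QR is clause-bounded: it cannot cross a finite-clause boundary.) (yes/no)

No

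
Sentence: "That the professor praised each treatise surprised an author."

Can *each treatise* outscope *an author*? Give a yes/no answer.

No

The target quantifier *each treatise* is part of the sentential subject *that the professor praised each treatise*.
Clausal subjects are scope islands; QR from inside the subject into the matrix is barred.
*each treatise* > *an author* would require crossing that boundary, which is illicit.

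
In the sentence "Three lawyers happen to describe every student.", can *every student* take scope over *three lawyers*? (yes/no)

*every student* is inside a raising infinitive, which is transparent to QR (no CP barrier), so it behaves as a matrix argument.
Since no island is crossed, the inverse ordering is licensed alongside surface scope.

Yes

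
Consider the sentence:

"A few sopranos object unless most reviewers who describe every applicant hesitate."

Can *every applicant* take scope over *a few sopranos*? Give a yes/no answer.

No

The target quantifier *every applicant* is part of the relative clause *who describe every applicant*, which is itself inside the adjunct *unless most reviewers who describe every applicant hesitate*.
Nested islands: the RC island is itself inside an adjunct island, so wide scope is doubly excluded.
There is no licit LF on which *every applicant* c-commands *a few sopranos*.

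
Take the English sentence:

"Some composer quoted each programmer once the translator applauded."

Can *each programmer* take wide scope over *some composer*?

Yes

*each programmer* is a matrix argument; the adjunct is an island but the target quantifier is outside it.
With no island boundary between them, the object can take inverse scope over the subject via ordinary QR within the clause.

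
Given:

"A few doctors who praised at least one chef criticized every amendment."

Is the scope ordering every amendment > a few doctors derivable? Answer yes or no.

Yes

*every amendment* sits in the matrix clause, not in the relative clause on *a few doctors*.
Nothing blocks QR of the lower DP to a position above the higher one, so inverse scope is available.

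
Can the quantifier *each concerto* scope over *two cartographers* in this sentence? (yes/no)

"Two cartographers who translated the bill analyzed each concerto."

*each concerto* sits in the matrix clause, not in the relative clause on *two cartographers*.
With no island boundary between them, the object can take inverse scope over the subject via ordinary QR within the clause.
So *each concerto* > *two cartographers* is among the available readings.

Yes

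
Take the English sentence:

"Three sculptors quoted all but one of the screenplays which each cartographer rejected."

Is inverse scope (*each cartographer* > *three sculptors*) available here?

No

The DP *each cartographer* is contained in the relative clause *which each cartographer rejected* modifying *all but one of the screenplays*.
Quantifiers inside a relative clause are trapped there; the RC boundary blocks QR.
The inverse ordering *each cartographer* > *three sculptors* is therefore underivable.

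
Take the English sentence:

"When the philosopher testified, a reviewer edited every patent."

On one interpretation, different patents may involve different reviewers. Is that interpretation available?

The described interpretation is the *every patent* > *a reviewer* scoping.
The adjunct island is irrelevant here — *every patent* and *a reviewer* are both in the matrix clause.
Clause-internal QR can adjoin the lower DP above the subject, yielding the inverse reading.

Yes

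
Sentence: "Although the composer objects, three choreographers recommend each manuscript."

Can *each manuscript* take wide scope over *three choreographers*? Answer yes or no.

Yes

Although there is an adjunct clause, *each manuscript* is in the main clause, not inside the adjunct.
With no island boundary between them, the object can take inverse scope over the subject via ordinary QR within the clause.
Both orderings are possible: *three choreographers* > *each manuscript* and *each manuscript* > *three choreographers*.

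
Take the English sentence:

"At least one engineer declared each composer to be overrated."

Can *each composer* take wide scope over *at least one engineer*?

*each composer* is an ECM subject; ECM complements are not islands, and the embedded quantifier may take matrix scope.
No island intervenes, so both surface and inverse scope are derivable.

Yes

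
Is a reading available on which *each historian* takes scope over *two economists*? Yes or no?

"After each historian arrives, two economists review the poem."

No

*each historian* sits inside the adjunct clause *after each historian arrives*.
Since the clause is an adjunct (not a complement), the Adjunct Condition blocks QR across its edge.
So *each historian* cannot raise to a position above *two economists*.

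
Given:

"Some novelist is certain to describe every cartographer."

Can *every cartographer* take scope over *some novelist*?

Raising constructions are monoclausal for scope purposes; *every cartographer* is not separated from *some novelist* by any island.
With no island boundary between them, the object can take inverse scope over the subject via ordinary QR within the clause.
So *every cartographer* > *some novelist* is among the available readings.

Yes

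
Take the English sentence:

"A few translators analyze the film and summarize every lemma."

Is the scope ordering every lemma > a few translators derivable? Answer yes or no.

No

*every lemma* sits inside one conjunct of the coordinate structure (*summarize every lemma*).
The Coordinate Structure Constraint blocks movement (including QR) out of a single conjunct.
So *every lemma* cannot raise to a position above *a few translators*.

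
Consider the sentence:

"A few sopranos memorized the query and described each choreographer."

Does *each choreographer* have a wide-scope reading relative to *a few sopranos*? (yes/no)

The DP *each choreographer* is contained in one conjunct of the coordinate structure (*described each choreographer*).
Coordinate structures are islands for non-across-the-board movement, QR included.
So *each choreographer* cannot raise to a position above *a few sopranos*.

No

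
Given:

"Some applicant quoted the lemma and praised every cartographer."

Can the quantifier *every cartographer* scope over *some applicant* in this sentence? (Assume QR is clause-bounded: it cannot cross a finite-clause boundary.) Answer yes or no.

Structurally, *every cartographer* is inside one conjunct of the coordinate structure (*praised every cartographer*).
A quantifier cannot raise out of one conjunct of a coordination across the whole coordinate structure — the CSC applies to QR.
There is no licit LF on which *every cartographer* c-commands *some applicant*.
(Only the surface reading survives: one fixed applicant with respect to all the relevant cartographers.)

No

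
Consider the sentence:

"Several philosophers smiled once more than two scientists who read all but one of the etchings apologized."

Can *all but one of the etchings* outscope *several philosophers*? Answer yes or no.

No

*all but one of the etchings* sits inside the relative clause *who read all but one of the etchings*, which is itself inside the adjunct *once more than two scientists who read all but one of the etchings apologized*.
Nested islands: the RC island is itself inside an adjunct island, so wide scope is doubly excluded.
*all but one of the etchings* is confined to the island and cannot take scope over *several philosophers*.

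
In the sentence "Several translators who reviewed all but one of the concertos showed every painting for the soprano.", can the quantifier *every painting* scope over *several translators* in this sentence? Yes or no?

Yes

Although the sentence contains a relative clause (*who reviewed all but one of the concertos*), *every painting* is outside it, in the matrix VP.
No island intervenes, so both surface and inverse scope are derivable.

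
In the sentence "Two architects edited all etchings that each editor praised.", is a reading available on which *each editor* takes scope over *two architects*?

*each editor* occurs within the relative clause *that each editor praised* modifying *all etchings*.
A relative clause is a scope island — quantifier raising cannot cross its boundary.
Hence only narrow scope for *each editor* (under *two architects*) survives.

No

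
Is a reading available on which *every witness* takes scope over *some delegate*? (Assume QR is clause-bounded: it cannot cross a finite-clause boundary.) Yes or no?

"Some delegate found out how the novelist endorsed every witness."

No

*every witness* is embedded in the embedded question *how the novelist endorsed every witness*.
The wh-island constraint blocks QR out of an embedded interrogative.
*every witness* is confined to the island and cannot take scope over *some delegate*.
(Only the surface reading survives: one fixed delegate with respect to all the relevant witnesses.)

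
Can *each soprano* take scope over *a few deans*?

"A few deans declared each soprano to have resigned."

*each soprano* is an ECM subject; ECM complements are not islands, and the embedded quantifier may take matrix scope.
Nothing blocks QR of the lower DP to a position above the higher one, so inverse scope is available.
Both orderings are possible: *a few deans* > *each soprano* and *each soprano* > *a few deans*.

Yes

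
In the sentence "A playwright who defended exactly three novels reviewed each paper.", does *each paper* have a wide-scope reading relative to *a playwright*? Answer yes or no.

Yes

*each paper* is a matrix argument; only *a playwright* is modified by the relative clause *who defended exactly three novels*, so the RC island is irrelevant to the target quantifier.
Since no island is crossed, the inverse ordering is licensed alongside surface scope.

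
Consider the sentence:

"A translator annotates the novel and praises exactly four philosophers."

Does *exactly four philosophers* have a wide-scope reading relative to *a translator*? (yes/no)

No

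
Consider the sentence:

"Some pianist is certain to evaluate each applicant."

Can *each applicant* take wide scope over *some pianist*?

*each applicant* is inside a raising infinitive, which is transparent to QR (no CP barrier), so it behaves as a matrix argument.
Clause-internal QR can adjoin the lower DP above the subject, yielding the inverse reading.

Yes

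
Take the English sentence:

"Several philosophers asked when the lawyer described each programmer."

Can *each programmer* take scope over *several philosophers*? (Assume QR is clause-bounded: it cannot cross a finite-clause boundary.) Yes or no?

*each programmer* is embedded in the embedded question *when the lawyer described each programmer*.
Embedded questions are wh-islands: a quantifier inside an indirect question cannot QR into the matrix clause.
*each programmer* is confined to the island and cannot take scope over *several philosophers*.

No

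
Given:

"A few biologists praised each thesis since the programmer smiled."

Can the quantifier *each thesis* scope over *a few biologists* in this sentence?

Yes

Although there is an adjunct clause, *each thesis* is in the main clause, not inside the adjunct.
No island intervenes, so both surface and inverse scope are derivable.
The sentence is scopally ambiguous between *a few biologists* > *each thesis* and *each thesis* > *a few biologists*.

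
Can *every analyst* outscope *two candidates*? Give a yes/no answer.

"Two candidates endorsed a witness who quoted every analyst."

No

*every analyst* occurs within the relative clause *who quoted every analyst* modifying *a witness*.
Relative clauses are scope islands: a quantifier cannot QR out of a relative clause to take scope in the matrix clause.
The inverse ordering *every analyst* > *two candidates* is therefore underivable.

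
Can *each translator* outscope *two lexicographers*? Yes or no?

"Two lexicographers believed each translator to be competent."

ECM infinitives lack a CP barrier, so *each translator* can QR over the matrix subject *two lexicographers*.
QR within a single clause is free, so the lower quantifier may take scope over the higher one.

Yes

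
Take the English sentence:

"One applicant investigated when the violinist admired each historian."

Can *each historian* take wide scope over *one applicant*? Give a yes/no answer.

*each historian* occurs within the embedded question *when the violinist admired each historian*.
Embedded wh-clauses are opaque for QR, so the quantifier stays inside the question.
*each historian* > *one applicant* would require crossing that boundary, which is illicit.

No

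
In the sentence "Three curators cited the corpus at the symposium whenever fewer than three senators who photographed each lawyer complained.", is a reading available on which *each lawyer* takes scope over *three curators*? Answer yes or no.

The target quantifier *each lawyer* is part of the relative clause *who photographed each lawyer*, which is itself inside the adjunct *whenever fewer than three senators who photographed each lawyer complained*.
The quantifier would have to escape first the RC and then the adjunct — two independent island violations.
So *each lawyer* cannot raise to a position above *three curators*.

No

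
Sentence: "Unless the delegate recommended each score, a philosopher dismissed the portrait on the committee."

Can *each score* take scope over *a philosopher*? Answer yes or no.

No

The target quantifier *each score* is part of the adjunct clause *unless the delegate recommended each score*.
Since the clause is an adjunct (not a complement), the Adjunct Condition blocks QR across its edge.
So *each score* cannot raise to a position above *a philosopher*.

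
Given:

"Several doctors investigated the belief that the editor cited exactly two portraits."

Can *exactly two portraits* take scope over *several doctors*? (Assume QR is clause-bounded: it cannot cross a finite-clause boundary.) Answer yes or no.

No

*exactly two portraits* occurs within the complex NP *the belief that the editor cited exactly two portraits*.
A that-clause complement to a noun is an island; QR cannot cross the NP boundary.
Hence only narrow scope for *exactly two portraits* (under *several doctors*) survives.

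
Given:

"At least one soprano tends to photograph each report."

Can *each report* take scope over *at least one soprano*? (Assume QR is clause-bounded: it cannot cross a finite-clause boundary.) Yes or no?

Yes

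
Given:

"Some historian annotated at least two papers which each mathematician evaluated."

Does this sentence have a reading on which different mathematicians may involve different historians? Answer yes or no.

No

That reading corresponds to *each mathematician* > *some historian*.
*each mathematician* sits inside the relative clause *which each mathematician evaluated* modifying *at least two papers*.
Relative clauses block scope extraction: QR cannot target a position outside the modified NP.
So the wide-scope reading for *each mathematician* is blocked.
(Only the surface reading survives: one fixed historian with respect to all the relevant mathematicians.)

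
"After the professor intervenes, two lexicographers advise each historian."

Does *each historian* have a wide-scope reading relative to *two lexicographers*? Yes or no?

Yes

Neither queried DP is inside the adjunct, so the adjunct-island constraint does not apply.
Since no island is crossed, the inverse ordering is licensed alongside surface scope.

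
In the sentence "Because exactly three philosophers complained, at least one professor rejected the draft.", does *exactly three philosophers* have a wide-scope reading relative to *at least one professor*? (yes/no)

No

*exactly three philosophers* occurs within the adjunct clause *because exactly three philosophers complained*.
Adjunct clauses are scope islands: a quantifier inside an adjunct cannot raise into the matrix clause.
So the wide-scope reading for *exactly three philosophers* is blocked.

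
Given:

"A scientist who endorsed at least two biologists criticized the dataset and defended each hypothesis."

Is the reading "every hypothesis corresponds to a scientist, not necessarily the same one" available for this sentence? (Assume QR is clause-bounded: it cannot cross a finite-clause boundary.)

No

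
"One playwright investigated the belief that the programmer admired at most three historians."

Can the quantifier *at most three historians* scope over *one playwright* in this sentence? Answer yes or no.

No

Structurally, *at most three historians* is inside the complex NP *the belief that the programmer admired at most three historians*.
A that-clause complement to a noun is an island; QR cannot cross the NP boundary.
So *at most three historians* cannot raise high enough to outscope *one playwright*; only the surface ordering *one playwright* > *at most three historians* is available.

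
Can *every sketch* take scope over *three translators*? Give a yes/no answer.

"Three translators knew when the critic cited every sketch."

No

*every sketch* occurs within the embedded question *when the critic cited every sketch*.
QR across an interrogative CP boundary is ruled out as a wh-island violation.
*every sketch* > *three translators* would require crossing that boundary, which is illicit.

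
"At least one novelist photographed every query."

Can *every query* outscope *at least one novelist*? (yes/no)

Yes

*every query* is the matrix object and *at least one novelist* the matrix subject; the two are clausemates.
Since no island is crossed, the inverse ordering is licensed alongside surface scope.
Both orderings are possible: *at least one novelist* > *every query* and *every query* > *at least one novelist*.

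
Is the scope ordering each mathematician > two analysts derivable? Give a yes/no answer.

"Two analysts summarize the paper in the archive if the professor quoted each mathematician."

No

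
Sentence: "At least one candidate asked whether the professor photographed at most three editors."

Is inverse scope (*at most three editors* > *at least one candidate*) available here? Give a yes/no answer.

Structurally, *at most three editors* is inside the embedded question *whether the professor photographed at most three editors*.
The wh-island constraint blocks QR out of an embedded interrogative.
So *at most three editors* cannot raise high enough to outscope *at least one candidate*; only the surface ordering *at least one candidate* > *at most three editors* is available.

No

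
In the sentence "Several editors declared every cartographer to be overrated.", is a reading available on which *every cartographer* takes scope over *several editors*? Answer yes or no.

Yes

The ECM infinitive is scope-transparent — *every cartographer* is free to raise above *several editors*.
Nothing blocks QR of the lower DP to a position above the higher one, so inverse scope is available.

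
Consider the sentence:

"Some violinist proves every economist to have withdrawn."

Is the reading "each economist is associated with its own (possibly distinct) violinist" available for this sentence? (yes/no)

That reading corresponds to *every economist* > *some violinist*.
ECM infinitives lack a CP barrier, so *every economist* can QR over the matrix subject *some violinist*.
Ordinary QR to a clause-peripheral position gives the wide-scope LF for the lower DP.

Yes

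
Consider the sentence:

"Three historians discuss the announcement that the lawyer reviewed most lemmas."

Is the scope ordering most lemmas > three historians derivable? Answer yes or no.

*most lemmas* is embedded in the complex NP *the announcement that the lawyer reviewed most lemmas*.
The complex NP is opaque for QR — the quantifier is frozen inside the noun's complement.
*most lemmas* is confined to the island and cannot take scope over *three historians*.

No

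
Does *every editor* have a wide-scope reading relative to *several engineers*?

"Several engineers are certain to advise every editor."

Yes

The matrix predicate is a raising verb, whose infinitival complement is not a scope island — *every editor* can QR into the matrix clause.
No island intervenes, so both surface and inverse scope are derivable.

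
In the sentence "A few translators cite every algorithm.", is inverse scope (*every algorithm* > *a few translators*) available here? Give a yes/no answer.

*every algorithm* is the matrix object and *a few translators* the matrix subject; the two are clausemates.
No island intervenes, so both surface and inverse scope are derivable.
So *every algorithm* > *a few translators* is among the available readings.

Yes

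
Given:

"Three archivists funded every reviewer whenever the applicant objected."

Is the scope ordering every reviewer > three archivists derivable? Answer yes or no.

Yes

*every reviewer* is a matrix argument; the adjunct is an island but the target quantifier is outside it.
Since no island is crossed, the inverse ordering is licensed alongside surface scope.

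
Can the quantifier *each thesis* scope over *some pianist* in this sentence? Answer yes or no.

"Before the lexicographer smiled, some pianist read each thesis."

The adjunct clause does not contain *each thesis*, which is the matrix object.
Clause-internal QR can adjoin the lower DP above the subject, yielding the inverse reading.
Both orderings are possible: *some pianist* > *each thesis* and *each thesis* > *some pianist*.

Yes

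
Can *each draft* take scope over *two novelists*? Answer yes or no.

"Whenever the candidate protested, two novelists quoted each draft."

Although there is an adjunct clause, *each draft* is in the main clause, not inside the adjunct.
No island intervenes, so both surface and inverse scope are derivable.
Both orderings are possible: *two novelists* > *each draft* and *each draft* > *two novelists*.

Yes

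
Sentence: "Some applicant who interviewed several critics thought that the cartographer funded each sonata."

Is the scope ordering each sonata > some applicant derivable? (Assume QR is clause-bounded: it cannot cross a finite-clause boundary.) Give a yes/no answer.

No

*each sonata* sits inside the finite complement clause *that the cartographer funded each sonata*.
Under clause-bounded QR, a quantifier in an embedded finite clause cannot raise into the matrix clause.
There is no licit LF on which *each sonata* c-commands *some applicant*.
(Only the surface reading survives: one fixed applicant with respect to all the relevant sonatas.)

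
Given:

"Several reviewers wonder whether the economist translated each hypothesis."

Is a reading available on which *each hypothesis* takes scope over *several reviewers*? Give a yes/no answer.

No

*each hypothesis* is embedded in the embedded question *whether the economist translated each hypothesis*.
An indirect question is a wh-island; the filled [Spec,CP] blocks QR across the CP edge.
So *each hypothesis* cannot raise to a position above *several reviewers*.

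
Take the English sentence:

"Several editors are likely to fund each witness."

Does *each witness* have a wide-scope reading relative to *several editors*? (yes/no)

*each witness* is inside a raising infinitive, which is transparent to QR (no CP barrier), so it behaves as a matrix argument.
Nothing blocks QR of the lower DP to a position above the higher one, so inverse scope is available.
Both orderings are possible: *several editors* > *each witness* and *each witness* > *several editors*.

Yes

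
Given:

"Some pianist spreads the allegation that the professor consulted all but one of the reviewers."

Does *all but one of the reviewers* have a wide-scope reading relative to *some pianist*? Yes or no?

No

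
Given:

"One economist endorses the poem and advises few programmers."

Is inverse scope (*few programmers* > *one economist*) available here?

The DP *few programmers* is contained in one conjunct of the coordinate structure (*advises few programmers*).
QR out of a conjunct would have to apply non-ATB, which the CSC forbids.
*few programmers* > *one economist* would require crossing that boundary, which is illicit.

No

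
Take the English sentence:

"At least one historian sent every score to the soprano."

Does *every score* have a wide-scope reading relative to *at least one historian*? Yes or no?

Yes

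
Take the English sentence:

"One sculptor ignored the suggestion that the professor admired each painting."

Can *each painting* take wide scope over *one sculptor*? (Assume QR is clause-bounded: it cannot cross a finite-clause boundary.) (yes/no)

No

The target quantifier *each painting* is part of the complex NP *the suggestion that the professor admired each painting*.
Since the clause is the complement of a nominal head, the CNPC blocks scope extraction.
The inverse ordering *each painting* > *one sculptor* is therefore underivable.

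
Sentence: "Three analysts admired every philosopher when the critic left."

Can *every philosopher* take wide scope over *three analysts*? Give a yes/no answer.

Yes

The adjunct island is irrelevant here — *every philosopher* and *three analysts* are both in the matrix clause.
QR within a single clause is free, so the lower quantifier may take scope over the higher one.
The sentence is scopally ambiguous between *three analysts* > *every philosopher* and *every philosopher* > *three analysts*.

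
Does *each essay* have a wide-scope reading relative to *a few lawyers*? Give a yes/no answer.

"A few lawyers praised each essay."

*each essay* and *a few lawyers* are in the same minimal clause.
With no island boundary between them, the object can take inverse scope over the subject via ordinary QR within the clause.
The sentence is scopally ambiguous between *a few lawyers* > *each essay* and *each essay* > *a few lawyers*.

Yes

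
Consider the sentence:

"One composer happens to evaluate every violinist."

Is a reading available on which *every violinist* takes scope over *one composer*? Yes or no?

Yes

The matrix predicate is a raising verb, whose infinitival complement is not a scope island — *every violinist* can QR into the matrix clause.
Clause-internal QR can adjoin the lower DP above the subject, yielding the inverse reading.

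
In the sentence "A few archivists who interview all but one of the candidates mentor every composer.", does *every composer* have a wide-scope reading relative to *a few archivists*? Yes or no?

Yes

*every composer* sits in the matrix clause, not in the relative clause on *a few archivists*.
Clause-internal QR can adjoin the lower DP above the subject, yielding the inverse reading.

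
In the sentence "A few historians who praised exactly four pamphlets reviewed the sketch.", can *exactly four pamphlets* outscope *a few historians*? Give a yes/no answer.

No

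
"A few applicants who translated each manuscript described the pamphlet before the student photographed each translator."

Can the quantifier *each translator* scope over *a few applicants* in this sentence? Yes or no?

*each translator* occurs within the adjunct clause *before the student photographed each translator*.
Since the clause is an adjunct (not a complement), the Adjunct Condition blocks QR across its edge.
The inverse ordering *each translator* > *a few applicants* is therefore underivable.

No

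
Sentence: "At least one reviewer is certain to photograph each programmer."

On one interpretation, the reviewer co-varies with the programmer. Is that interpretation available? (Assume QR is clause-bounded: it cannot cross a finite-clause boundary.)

The paraphrase describes the scope ordering *each programmer* > *at least one reviewer*.
The matrix predicate is a raising verb, whose infinitival complement is not a scope island — *each programmer* can QR into the matrix clause.
Ordinary QR to a clause-peripheral position gives the wide-scope LF for the lower DP.
The sentence is scopally ambiguous between *at least one reviewer* > *each programmer* and *each programmer* > *at least one reviewer*.

Yes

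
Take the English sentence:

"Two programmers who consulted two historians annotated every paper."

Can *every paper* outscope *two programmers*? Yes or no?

The relative clause *who consulted two historians* modifies *two programmers*, but *every paper* is not inside that relative clause — it is an argument of the matrix verb.
Clause-internal QR can adjoin the lower DP above the subject, yielding the inverse reading.

Yes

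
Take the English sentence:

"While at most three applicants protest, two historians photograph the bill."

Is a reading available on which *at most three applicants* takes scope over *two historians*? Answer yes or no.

No

*at most three applicants* sits inside the adjunct clause *while at most three applicants protest*.
Adjuncts are opaque for quantifier raising; a quantifier in an adjunct stays inside it.
So the wide-scope reading for *at most three applicants* is blocked.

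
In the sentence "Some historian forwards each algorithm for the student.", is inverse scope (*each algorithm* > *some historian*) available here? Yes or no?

*each algorithm* is the matrix object and *some historian* the matrix subject; the two are clausemates.
No island intervenes, so both surface and inverse scope are derivable.

Yes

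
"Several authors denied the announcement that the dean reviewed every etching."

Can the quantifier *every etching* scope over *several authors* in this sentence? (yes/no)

No

Structurally, *every etching* is inside the complex NP *the announcement that the dean reviewed every etching*.
The complex NP is opaque for QR — the quantifier is frozen inside the noun's complement.
So *every etching* cannot raise high enough to outscope *several authors*; only the surface ordering *several authors* > *every etching* is available.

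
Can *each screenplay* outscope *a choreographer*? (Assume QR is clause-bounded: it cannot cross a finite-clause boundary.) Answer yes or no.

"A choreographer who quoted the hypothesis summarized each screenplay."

Yes

The relative clause *who quoted the hypothesis* modifies *a choreographer*, but *each screenplay* is not inside that relative clause — it is an argument of the matrix verb.
Since no island is crossed, the inverse ordering is licensed alongside surface scope.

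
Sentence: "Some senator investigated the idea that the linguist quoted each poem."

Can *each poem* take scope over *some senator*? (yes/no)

Structurally, *each poem* is inside the complex NP *the idea that the linguist quoted each poem*.
A that-clause complement to a noun is an island; QR cannot cross the NP boundary.
So *each poem* cannot raise high enough to outscope *some senator*; only the surface ordering *some senator* > *each poem* is available.

No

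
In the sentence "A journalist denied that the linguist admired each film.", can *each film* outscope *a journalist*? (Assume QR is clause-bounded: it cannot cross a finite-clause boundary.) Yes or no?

The DP *each film* is contained in the finite complement clause *that the linguist admired each film*.
QR is clause-bounded, so the finite complement is a scope island for the embedded quantifier.
Hence only narrow scope for *each film* (under *a journalist*) survives.

No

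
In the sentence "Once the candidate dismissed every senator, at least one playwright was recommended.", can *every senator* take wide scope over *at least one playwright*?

No

*every senator* sits inside the adjunct clause *once the candidate dismissed every senator*.
Adjunct clauses are scope islands: a quantifier inside an adjunct cannot raise into the matrix clause.
There is no licit LF on which *every senator* c-commands *at least one playwright*.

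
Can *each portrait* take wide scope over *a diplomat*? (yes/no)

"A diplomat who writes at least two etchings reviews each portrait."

Yes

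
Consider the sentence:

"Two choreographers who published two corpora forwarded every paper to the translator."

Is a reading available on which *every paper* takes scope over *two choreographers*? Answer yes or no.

Yes

*every paper* sits in the matrix clause, not in the relative clause on *two choreographers*.
With no island boundary between them, the object can take inverse scope over the subject via ordinary QR within the clause.
Both orderings are possible: *two choreographers* > *every paper* and *every paper* > *two choreographers*.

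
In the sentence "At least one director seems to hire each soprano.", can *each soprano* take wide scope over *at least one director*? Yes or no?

Yes

*each soprano* is inside a raising infinitive, which is transparent to QR (no CP barrier), so it behaves as a matrix argument.
No island intervenes, so both surface and inverse scope are derivable.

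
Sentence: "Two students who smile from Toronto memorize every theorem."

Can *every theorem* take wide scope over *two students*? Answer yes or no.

Yes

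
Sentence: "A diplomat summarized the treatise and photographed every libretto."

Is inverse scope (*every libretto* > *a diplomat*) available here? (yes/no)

No

*every libretto* is embedded in one conjunct of the coordinate structure (*photographed every libretto*).
QR out of a conjunct would have to apply non-ATB, which the CSC forbids.
There is no licit LF on which *every libretto* c-commands *a diplomat*.
(Only the surface reading survives: one fixed diplomat with respect to all the relevant librettos.)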